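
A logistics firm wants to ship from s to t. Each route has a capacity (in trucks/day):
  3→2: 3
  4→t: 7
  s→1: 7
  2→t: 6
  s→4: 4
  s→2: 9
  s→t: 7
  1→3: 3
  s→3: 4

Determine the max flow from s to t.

17

Augment s→t: bottleneck 7. Total 7.
Augment s→4→t: bottleneck 4. Total 11.
Augment s→2→t: bottleneck 6. Total 17.
No augmenting path remains in the residual graph.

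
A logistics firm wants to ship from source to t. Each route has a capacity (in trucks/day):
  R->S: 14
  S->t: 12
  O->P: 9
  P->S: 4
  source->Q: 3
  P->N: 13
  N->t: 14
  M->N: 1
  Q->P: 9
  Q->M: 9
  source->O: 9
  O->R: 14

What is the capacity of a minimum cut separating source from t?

Max flow = 12 (via 3 augmenting paths).
In the residual at optimum, the set reachable from source is {source}.
Cut edges: source->Q (cap 3), source->O (cap 9). Sum = 12.

12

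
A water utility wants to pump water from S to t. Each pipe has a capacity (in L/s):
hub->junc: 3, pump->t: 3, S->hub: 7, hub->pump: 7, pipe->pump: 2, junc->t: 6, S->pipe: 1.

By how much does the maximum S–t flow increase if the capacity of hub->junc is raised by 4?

Original max flow = 6.
After raising cap(hub->junc), augmenting paths through that edge carry 2 more units.
New max flow = 8. Increase = 2.

2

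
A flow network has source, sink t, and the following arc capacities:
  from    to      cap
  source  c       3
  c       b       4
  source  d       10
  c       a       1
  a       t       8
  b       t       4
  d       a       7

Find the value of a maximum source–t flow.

10

Augment source->d->a->t: bottleneck 7. Total 7.
Augment source->c->a->t: bottleneck 1. Total 8.
Augment source->c->b->t: bottleneck 2. Total 10.
No augmenting path remains in the residual graph.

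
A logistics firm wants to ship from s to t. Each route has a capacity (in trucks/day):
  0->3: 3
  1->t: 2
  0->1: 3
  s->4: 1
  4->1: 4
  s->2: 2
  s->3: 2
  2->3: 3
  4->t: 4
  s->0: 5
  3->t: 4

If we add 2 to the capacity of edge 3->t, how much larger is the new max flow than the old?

2

Original max flow = 7.
After raising cap(3->t), augmenting paths through that edge carry 2 more units.
New max flow = 9. Increase = 2.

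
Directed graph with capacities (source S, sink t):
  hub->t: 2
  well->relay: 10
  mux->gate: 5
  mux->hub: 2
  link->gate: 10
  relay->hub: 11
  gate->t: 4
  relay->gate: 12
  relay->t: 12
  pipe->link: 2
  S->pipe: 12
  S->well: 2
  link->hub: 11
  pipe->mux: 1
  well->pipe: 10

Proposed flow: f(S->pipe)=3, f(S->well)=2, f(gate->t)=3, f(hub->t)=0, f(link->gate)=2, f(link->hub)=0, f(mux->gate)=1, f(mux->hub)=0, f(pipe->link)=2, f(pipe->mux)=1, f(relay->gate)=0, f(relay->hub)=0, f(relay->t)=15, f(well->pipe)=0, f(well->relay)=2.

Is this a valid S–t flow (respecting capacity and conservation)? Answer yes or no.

Capacity violated on relay->t: flow 15 > capacity 12.

No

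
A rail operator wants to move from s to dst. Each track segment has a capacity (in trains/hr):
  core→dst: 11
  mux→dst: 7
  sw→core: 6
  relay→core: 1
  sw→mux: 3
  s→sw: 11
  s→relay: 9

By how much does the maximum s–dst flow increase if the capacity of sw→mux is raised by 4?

2

Original max flow = 10.
After raising cap(sw→mux), augmenting paths through that edge carry 2 more units.
New max flow = 12. Increase = 2.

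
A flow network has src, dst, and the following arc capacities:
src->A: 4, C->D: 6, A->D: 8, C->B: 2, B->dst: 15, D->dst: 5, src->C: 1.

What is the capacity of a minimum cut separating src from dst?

Max flow = 5 (via 2 augmenting paths).
In the residual at optimum, the set reachable from src is {src}.
Cut edges: src->C (cap 1), src->A (cap 4). Sum = 5.

5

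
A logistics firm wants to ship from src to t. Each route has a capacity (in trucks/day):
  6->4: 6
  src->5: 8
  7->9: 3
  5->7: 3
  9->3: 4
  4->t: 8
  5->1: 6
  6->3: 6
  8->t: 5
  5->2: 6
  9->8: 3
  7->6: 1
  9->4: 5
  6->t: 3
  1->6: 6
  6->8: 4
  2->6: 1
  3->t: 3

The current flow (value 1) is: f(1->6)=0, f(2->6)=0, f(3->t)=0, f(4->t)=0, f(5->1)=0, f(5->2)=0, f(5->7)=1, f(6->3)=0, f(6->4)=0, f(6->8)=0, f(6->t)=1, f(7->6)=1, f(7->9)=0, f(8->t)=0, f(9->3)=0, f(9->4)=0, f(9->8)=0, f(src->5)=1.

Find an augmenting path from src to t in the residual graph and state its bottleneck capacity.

src->5->2->6->t, bottleneck 1

Residual along src->5->2->6->t: src->5: 7, 5->2: 6, 2->6: 1, 6->t: 2.
Bottleneck = min = 1.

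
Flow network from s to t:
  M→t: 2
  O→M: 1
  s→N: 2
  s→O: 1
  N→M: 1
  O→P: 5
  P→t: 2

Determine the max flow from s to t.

Augment s→N→M→t: bottleneck 1. Total 1.
Augment s→O→M→t: bottleneck 1. Total 2.
No augmenting path remains in the residual graph.

2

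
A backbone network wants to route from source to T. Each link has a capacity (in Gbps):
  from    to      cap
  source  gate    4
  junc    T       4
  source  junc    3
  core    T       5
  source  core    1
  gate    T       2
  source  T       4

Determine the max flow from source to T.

10

Augment source→T: bottleneck 4. Total 4.
Augment source→core→T: bottleneck 1. Total 5.
Augment source→junc→T: bottleneck 3. Total 8.
Augment source→gate→T: bottleneck 2. Total 10.
No augmenting path remains in the residual graph.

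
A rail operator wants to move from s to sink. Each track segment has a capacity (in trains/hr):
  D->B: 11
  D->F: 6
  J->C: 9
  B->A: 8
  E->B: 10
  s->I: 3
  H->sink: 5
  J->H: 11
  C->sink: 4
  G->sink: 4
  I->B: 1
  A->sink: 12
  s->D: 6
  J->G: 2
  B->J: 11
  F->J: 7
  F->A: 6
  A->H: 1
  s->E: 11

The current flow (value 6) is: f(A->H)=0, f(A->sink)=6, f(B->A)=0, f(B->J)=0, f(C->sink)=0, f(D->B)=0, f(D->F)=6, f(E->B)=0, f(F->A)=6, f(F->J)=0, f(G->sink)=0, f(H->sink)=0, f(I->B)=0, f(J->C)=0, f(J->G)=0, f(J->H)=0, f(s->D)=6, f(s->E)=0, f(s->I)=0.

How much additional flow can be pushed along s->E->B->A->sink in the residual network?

6

Residual capacities along the path: s->E: 11, E->B: 10, B->A: 8, A->sink: 6.
Minimum is 6.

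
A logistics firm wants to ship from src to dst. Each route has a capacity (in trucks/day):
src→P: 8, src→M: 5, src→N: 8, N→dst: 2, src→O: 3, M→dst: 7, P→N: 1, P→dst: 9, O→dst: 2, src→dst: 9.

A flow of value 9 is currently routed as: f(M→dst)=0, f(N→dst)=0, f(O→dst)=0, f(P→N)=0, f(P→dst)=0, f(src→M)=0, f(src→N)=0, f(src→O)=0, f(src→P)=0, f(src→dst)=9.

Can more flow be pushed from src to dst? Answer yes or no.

Yes

Residual path src→P→dst has bottleneck 8 > 0.
Pushing 8 along it raises the flow to 17, so the given flow is not maximum.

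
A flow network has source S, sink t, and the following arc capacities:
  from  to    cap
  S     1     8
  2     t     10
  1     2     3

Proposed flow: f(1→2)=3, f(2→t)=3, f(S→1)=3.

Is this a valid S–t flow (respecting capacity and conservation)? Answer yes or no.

Every edge has 0 ≤ f(e) ≤ cap(e).
At each intermediate node, inflow equals outflow.

Yes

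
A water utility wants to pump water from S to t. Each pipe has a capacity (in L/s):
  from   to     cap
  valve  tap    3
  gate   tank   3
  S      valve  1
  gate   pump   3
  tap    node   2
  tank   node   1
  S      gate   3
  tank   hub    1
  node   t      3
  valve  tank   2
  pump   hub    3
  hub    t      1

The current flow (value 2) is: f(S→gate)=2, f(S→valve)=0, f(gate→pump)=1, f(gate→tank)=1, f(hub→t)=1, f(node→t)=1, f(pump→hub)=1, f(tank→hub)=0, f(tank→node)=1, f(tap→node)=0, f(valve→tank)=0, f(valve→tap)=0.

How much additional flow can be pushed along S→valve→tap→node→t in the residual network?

Residual capacities along the path: S→valve: 1, valve→tap: 3, tap→node: 2, node→t: 2.
Minimum is 1.

1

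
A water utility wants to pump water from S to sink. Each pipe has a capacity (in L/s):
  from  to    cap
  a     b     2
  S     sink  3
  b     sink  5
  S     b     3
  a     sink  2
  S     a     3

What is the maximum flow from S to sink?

9

Augment S→sink: bottleneck 3. Total 3.
Augment S→a→sink: bottleneck 2. Total 5.
Augment S→b→sink: bottleneck 3. Total 8.
Augment S→a→b→sink: bottleneck 1. Total 9.
No augmenting path remains in the residual graph.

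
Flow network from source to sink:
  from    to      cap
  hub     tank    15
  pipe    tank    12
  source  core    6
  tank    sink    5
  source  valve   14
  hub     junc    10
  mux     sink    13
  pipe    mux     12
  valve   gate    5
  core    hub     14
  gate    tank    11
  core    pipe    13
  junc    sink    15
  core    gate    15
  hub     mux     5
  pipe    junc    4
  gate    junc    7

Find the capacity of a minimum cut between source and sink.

Max flow = 11 (via 3 augmenting paths).
In the residual at optimum, the set reachable from source is {source, valve}.
Cut edges: source→core (cap 6), valve→gate (cap 5). Sum = 11.

11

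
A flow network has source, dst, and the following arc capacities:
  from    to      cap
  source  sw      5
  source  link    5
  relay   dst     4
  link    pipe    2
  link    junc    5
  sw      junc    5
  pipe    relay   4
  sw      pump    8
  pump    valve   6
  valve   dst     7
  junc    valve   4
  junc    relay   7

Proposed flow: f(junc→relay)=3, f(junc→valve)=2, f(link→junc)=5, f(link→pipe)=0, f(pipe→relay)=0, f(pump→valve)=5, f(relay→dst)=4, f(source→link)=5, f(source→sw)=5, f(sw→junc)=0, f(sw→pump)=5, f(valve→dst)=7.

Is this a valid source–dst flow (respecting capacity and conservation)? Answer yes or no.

No

Conservation fails at relay: inflow 3 ≠ outflow 4.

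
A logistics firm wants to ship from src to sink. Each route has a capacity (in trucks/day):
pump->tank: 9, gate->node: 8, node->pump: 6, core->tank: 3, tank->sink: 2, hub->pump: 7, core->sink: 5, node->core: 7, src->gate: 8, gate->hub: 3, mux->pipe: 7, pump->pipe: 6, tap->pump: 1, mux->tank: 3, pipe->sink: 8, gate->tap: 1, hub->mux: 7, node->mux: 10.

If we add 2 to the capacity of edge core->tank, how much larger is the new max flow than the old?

Original max flow = 8.
Edge core->tank does not cross the min cut (source side {src}), so extra capacity there cannot help.
New max flow = 8. Increase = 0.

0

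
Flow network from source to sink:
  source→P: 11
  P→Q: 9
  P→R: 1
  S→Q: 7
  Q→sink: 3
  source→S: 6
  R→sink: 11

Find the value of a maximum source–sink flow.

4

Augment source→P→R→sink: bottleneck 1. Total 1.
Augment source→P→Q→sink: bottleneck 3. Total 4.
No augmenting path remains in the residual graph.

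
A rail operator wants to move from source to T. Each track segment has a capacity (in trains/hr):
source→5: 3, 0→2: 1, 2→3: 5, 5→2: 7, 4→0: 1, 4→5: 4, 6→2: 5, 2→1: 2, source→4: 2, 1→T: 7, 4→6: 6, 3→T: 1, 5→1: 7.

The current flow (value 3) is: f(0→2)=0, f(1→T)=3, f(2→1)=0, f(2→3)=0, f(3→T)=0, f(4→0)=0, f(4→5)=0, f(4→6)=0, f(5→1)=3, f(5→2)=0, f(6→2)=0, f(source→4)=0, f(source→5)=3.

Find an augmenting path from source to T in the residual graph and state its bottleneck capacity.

source→4→5→1→T, bottleneck 2

Residual along source→4→5→1→T: source→4: 2, 4→5: 4, 5→1: 4, 1→T: 4.
Bottleneck = min = 2.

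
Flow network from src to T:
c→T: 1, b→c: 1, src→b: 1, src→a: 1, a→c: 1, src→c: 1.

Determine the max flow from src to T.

Augment src→c→T: bottleneck 1. Total 1.
No augmenting path remains in the residual graph.

1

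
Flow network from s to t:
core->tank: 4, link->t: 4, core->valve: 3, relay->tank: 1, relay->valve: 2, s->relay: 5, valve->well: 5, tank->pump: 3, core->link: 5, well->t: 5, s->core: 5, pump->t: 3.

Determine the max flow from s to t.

Augment s->core->link->t: bottleneck 4. Total 4.
Augment s->relay->tank->pump->t: bottleneck 1. Total 5.
Augment s->relay->valve->well->t: bottleneck 2. Total 7.
Augment s->core->valve->well->t: bottleneck 1. Total 8.
No augmenting path remains in the residual graph.

8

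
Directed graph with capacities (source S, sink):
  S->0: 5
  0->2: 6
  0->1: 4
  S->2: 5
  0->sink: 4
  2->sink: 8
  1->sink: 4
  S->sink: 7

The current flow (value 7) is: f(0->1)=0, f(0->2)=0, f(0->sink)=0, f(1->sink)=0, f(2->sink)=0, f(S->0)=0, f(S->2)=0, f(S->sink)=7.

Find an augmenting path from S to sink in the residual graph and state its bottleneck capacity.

S->0->sink, bottleneck 4

Residual along S->0->sink: S->0: 5, 0->sink: 4.
Bottleneck = min = 4.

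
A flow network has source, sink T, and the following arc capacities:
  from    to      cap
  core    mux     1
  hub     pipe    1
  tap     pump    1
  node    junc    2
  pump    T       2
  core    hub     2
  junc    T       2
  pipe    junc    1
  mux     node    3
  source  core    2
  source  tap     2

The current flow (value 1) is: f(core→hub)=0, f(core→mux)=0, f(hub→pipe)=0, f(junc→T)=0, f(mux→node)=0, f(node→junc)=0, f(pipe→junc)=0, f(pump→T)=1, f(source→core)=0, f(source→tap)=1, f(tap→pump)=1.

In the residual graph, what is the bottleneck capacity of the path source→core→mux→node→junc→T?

1

Residual capacities along the path: source→core: 2, core→mux: 1, mux→node: 3, node→junc: 2, junc→T: 2.
Minimum is 1.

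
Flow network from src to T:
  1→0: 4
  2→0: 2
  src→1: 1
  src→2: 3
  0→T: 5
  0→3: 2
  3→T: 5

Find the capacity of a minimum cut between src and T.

Max flow = 3 (via 2 augmenting paths).
In the residual at optimum, the set reachable from src is {2, src}.
Cut edges: src→1 (cap 1), 2→0 (cap 2). Sum = 3.

3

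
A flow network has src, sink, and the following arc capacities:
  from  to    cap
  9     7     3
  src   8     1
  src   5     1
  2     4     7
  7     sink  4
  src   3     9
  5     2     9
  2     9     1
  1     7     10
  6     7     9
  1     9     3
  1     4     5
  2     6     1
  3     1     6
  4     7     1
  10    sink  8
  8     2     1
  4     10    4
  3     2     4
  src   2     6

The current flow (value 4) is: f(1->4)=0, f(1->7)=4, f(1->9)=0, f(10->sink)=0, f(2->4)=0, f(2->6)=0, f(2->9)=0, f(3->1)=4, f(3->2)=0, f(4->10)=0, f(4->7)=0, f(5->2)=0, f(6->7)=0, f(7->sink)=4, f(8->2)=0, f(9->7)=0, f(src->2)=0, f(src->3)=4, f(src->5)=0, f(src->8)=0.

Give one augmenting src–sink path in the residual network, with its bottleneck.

Residual along src->2->4->10->sink: src->2: 6, 2->4: 7, 4->10: 4, 10->sink: 8.
Bottleneck = min = 4.

src->2->4->10->sink, bottleneck 4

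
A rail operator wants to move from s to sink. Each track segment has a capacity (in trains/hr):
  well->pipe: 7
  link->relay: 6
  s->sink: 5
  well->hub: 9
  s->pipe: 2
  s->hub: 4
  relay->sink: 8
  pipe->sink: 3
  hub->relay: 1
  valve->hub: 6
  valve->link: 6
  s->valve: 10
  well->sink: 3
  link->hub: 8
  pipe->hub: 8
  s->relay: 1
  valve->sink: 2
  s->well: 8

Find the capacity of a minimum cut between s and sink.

21

Max flow = 21 (via 8 augmenting paths).
In the residual at optimum, the set reachable from s is {hub, pipe, s, valve, well}.
Cut edges: s->relay (cap 1), s->sink (cap 5), valve->link (cap 6), valve->sink (cap 2), well->sink (cap 3), pipe->sink (cap 3), hub->relay (cap 1). Sum = 21.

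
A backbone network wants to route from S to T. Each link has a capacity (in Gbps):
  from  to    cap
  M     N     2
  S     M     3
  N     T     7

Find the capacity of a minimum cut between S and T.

Max flow = 2 (via 1 augmenting path).
In the residual at optimum, the set reachable from S is {M, S}.
Cut edges: M->N (cap 2). Sum = 2.

2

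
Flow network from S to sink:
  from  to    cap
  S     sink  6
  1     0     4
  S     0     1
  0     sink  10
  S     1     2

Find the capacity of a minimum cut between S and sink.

Max flow = 9 (via 3 augmenting paths).
In the residual at optimum, the set reachable from S is {S}.
Cut edges: S→1 (cap 2), S→0 (cap 1), S→sink (cap 6). Sum = 9.

9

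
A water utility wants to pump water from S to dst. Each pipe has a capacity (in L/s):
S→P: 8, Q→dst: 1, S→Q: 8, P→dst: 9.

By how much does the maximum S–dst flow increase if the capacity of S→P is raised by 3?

1

Original max flow = 9.
After raising cap(S→P), augmenting paths through that edge carry 1 more unit.
New max flow = 10. Increase = 1.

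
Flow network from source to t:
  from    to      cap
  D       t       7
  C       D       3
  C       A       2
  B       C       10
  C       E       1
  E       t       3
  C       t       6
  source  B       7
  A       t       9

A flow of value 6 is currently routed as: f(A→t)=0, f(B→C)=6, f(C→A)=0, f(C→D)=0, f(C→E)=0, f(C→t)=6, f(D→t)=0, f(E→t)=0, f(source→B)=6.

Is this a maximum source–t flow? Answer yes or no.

Residual path source→B→C→D→t has bottleneck 1 > 0.
Pushing 1 along it raises the flow to 7, so the given flow is not maximum.

No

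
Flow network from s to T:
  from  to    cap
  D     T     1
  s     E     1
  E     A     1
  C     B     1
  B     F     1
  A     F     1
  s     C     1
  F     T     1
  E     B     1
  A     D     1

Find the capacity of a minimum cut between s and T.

2

Max flow = 2 (via 2 augmenting paths).
In the residual at optimum, the set reachable from s is {s}.
Cut edges: s→C (cap 1), s→E (cap 1). Sum = 2.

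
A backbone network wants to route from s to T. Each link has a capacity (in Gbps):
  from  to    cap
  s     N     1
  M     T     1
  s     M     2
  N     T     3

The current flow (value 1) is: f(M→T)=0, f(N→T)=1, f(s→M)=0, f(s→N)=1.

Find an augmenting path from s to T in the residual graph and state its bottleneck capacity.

Residual along s→M→T: s→M: 2, M→T: 1.
Bottleneck = min = 1.

s→M→T, bottleneck 1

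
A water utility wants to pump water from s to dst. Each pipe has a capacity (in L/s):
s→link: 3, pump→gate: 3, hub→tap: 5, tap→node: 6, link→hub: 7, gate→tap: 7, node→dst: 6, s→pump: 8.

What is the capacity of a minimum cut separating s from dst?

Max flow = 6 (via 2 augmenting paths).
In the residual at optimum, the set reachable from s is {pump, s}.
Cut edges: pump→gate (cap 3), s→link (cap 3). Sum = 6.

6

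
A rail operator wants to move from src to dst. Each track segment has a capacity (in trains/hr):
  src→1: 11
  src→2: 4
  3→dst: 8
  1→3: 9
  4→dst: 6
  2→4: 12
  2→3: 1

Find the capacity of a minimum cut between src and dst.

Max flow = 12 (via 2 augmenting paths).
In the residual at optimum, the set reachable from src is {1, 3, src}.
Cut edges: src→2 (cap 4), 3→dst (cap 8). Sum = 12.

12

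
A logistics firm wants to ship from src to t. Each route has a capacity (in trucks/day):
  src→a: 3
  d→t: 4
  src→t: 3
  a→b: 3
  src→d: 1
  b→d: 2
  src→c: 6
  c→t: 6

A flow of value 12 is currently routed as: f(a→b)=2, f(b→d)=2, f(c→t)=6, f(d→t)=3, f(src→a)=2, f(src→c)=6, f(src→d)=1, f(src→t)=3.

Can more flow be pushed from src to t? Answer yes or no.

Residual reachable from src: {a, b, src}; t is not reachable.
Saturated cut: src→c, src→d, src→t, b→d with total capacity 12 = current flow value. Flow is maximum.

No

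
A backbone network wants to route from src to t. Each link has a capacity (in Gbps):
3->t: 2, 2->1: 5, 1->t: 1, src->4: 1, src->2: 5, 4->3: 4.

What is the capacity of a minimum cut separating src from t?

2

Max flow = 2 (via 2 augmenting paths).
In the residual at optimum, the set reachable from src is {1, 2, src}.
Cut edges: src->4 (cap 1), 1->t (cap 1). Sum = 2.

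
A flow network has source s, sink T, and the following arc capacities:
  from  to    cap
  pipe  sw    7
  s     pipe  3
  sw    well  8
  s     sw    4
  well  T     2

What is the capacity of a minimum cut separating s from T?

Max flow = 2 (via 1 augmenting path).
In the residual at optimum, the set reachable from s is {pipe, s, sw, well}.
Cut edges: well→T (cap 2). Sum = 2.

2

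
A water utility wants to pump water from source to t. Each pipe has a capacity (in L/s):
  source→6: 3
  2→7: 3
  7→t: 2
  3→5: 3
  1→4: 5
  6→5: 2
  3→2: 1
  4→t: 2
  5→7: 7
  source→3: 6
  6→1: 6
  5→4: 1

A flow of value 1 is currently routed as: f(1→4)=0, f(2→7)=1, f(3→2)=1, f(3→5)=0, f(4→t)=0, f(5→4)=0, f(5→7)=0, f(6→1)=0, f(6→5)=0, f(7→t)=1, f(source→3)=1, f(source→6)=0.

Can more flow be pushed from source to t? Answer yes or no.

Residual path source→3→5→7→t has bottleneck 1 > 0.
Pushing 1 along it raises the flow to 2, so the given flow is not maximum.

Yes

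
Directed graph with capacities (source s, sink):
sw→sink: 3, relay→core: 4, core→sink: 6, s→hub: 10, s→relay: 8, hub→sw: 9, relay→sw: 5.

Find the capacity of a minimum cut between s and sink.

Max flow = 7 (via 2 augmenting paths).
In the residual at optimum, the set reachable from s is {hub, relay, s, sw}.
Cut edges: relay→core (cap 4), sw→sink (cap 3). Sum = 7.

7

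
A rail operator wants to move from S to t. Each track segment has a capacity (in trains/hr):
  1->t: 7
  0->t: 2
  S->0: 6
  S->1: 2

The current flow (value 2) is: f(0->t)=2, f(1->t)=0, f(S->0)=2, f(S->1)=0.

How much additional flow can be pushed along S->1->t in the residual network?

2

Residual capacities along the path: S->1: 2, 1->t: 7.
Minimum is 2.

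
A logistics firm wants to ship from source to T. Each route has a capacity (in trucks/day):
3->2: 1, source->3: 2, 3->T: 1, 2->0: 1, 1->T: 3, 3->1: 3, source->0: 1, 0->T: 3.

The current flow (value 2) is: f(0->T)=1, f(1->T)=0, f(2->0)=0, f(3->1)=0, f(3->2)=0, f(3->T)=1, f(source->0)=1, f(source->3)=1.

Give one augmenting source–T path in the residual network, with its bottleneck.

Residual along source->3->1->T: source->3: 1, 3->1: 3, 1->T: 3.
Bottleneck = min = 1.

source->3->1->T, bottleneck 1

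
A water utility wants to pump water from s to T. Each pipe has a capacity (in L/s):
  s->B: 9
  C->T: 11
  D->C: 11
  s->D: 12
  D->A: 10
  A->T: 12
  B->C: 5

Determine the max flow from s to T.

17

Augment s->D->A->T: bottleneck 10. Total 10.
Augment s->D->C->T: bottleneck 2. Total 12.
Augment s->B->C->T: bottleneck 5. Total 17.
No augmenting path remains in the residual graph.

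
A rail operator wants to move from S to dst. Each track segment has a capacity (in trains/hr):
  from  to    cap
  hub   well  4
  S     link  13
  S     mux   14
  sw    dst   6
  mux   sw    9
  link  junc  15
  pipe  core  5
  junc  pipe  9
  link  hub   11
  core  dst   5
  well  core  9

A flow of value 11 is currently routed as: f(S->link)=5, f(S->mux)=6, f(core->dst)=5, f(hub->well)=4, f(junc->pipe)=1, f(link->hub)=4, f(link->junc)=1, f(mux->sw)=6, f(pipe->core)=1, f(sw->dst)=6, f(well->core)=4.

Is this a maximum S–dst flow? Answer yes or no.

Yes

Residual reachable from S: {S, core, hub, junc, link, mux, pipe, sw, well}; dst is not reachable.
Saturated cut: sw->dst, core->dst with total capacity 11 = current flow value. Flow is maximum.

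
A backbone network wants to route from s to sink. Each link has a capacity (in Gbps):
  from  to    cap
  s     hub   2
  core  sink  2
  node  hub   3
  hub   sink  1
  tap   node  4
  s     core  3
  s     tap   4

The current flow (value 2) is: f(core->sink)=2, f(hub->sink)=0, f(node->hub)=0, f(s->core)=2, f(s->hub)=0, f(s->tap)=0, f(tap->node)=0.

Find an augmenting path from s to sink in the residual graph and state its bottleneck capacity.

s->hub->sink, bottleneck 1

Residual along s->hub->sink: s->hub: 2, hub->sink: 1.
Bottleneck = min = 1.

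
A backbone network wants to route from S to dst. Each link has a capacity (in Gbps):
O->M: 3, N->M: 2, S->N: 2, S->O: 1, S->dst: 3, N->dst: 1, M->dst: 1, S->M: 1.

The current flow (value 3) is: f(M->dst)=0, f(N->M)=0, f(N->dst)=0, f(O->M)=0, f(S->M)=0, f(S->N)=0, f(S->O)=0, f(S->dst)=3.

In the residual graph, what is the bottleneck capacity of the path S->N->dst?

1

Residual capacities along the path: S->N: 2, N->dst: 1.
Minimum is 1.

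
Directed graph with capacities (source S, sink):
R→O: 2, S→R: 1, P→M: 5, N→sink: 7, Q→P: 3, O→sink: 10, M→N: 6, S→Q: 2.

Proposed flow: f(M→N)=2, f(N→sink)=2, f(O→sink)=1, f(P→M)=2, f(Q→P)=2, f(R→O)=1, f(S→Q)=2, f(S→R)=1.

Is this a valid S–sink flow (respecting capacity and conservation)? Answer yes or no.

Yes

Every edge has 0 ≤ f(e) ≤ cap(e).
At each intermediate node, inflow equals outflow.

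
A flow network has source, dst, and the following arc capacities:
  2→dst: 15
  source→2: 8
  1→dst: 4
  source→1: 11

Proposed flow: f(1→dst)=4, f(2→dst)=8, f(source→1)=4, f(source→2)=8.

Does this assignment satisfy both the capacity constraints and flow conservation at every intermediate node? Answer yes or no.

Yes

Every edge has 0 ≤ f(e) ≤ cap(e).
At each intermediate node, inflow equals outflow.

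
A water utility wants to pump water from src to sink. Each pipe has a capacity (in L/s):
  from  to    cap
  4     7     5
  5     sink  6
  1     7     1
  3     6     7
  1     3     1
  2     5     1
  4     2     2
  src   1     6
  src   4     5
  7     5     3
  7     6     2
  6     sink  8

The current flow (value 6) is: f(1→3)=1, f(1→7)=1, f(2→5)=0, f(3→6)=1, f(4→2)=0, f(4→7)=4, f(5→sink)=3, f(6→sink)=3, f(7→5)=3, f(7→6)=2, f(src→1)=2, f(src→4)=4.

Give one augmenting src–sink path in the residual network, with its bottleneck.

src→4→2→5→sink, bottleneck 1

Residual along src→4→2→5→sink: src→4: 1, 4→2: 2, 2→5: 1, 5→sink: 3.
Bottleneck = min = 1.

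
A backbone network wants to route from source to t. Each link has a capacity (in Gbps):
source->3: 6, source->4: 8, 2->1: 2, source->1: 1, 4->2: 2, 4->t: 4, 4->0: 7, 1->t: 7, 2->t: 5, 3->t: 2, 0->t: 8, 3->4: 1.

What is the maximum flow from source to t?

12

Augment source->3->t: bottleneck 2. Total 2.
Augment source->4->t: bottleneck 4. Total 6.
Augment source->1->t: bottleneck 1. Total 7.
Augment source->4->2->t: bottleneck 2. Total 9.
Augment source->4->0->t: bottleneck 2. Total 11.
Augment source->3->4->0->t: bottleneck 1. Total 12.
No augmenting path remains in the residual graph.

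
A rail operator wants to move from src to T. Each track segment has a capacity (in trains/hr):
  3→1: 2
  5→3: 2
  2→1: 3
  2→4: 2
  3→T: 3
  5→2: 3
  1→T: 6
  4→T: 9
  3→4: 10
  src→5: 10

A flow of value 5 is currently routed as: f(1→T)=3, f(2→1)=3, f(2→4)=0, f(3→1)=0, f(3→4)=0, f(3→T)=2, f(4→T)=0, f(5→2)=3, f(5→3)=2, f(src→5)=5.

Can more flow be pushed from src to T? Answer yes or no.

Residual reachable from src: {5, src}; T is not reachable.
Saturated cut: 5→3, 5→2 with total capacity 5 = current flow value. Flow is maximum.

No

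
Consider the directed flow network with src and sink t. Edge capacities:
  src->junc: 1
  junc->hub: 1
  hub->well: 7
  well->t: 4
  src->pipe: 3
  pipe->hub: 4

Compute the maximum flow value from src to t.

4

Augment src->junc->hub->well->t: bottleneck 1. Total 1.
Augment src->pipe->hub->well->t: bottleneck 3. Total 4.
No augmenting path remains in the residual graph.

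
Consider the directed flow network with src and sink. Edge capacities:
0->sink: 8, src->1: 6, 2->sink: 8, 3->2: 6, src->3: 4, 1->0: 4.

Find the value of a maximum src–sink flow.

Augment src->1->0->sink: bottleneck 4. Total 4.
Augment src->3->2->sink: bottleneck 4. Total 8.
No augmenting path remains in the residual graph.

8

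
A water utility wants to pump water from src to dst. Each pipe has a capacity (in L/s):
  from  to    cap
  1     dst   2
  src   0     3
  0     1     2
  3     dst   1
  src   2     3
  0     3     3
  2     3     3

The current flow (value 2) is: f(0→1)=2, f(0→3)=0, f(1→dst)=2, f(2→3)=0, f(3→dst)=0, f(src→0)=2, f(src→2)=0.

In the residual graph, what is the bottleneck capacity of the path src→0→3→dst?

Residual capacities along the path: src→0: 1, 0→3: 3, 3→dst: 1.
Minimum is 1.

1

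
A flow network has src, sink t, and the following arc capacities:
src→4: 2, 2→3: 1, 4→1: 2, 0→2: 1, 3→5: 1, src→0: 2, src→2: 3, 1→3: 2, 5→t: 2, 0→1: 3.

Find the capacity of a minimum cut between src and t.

1

Max flow = 1 (via 1 augmenting path).
In the residual at optimum, the set reachable from src is {0, 1, 2, 3, 4, src}.
Cut edges: 3→5 (cap 1). Sum = 1.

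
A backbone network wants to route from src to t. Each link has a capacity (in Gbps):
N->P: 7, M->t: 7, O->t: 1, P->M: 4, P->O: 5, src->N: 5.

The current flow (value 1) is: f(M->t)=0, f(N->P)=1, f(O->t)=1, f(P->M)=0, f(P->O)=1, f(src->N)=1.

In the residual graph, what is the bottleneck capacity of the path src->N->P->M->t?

4

Residual capacities along the path: src->N: 4, N->P: 6, P->M: 4, M->t: 7.
Minimum is 4.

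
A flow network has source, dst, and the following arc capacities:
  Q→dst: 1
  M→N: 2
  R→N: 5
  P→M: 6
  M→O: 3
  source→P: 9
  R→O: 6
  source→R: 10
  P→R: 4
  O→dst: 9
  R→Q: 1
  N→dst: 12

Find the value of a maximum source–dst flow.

17

Augment source→R→O→dst: bottleneck 6. Total 6.
Augment source→R→N→dst: bottleneck 4. Total 10.
Augment source→P→M→N→dst: bottleneck 2. Total 12.
Augment source→P→M→O→dst: bottleneck 3. Total 15.
Augment source→P→R→N→dst: bottleneck 1. Total 16.
Augment source→P→R→Q→dst: bottleneck 1. Total 17.
No augmenting path remains in the residual graph.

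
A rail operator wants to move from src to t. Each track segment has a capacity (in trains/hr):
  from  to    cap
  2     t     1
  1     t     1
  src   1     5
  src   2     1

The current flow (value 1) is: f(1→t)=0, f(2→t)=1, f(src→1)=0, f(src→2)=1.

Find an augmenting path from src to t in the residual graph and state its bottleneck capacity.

Residual along src→1→t: src→1: 5, 1→t: 1.
Bottleneck = min = 1.

src→1→t, bottleneck 1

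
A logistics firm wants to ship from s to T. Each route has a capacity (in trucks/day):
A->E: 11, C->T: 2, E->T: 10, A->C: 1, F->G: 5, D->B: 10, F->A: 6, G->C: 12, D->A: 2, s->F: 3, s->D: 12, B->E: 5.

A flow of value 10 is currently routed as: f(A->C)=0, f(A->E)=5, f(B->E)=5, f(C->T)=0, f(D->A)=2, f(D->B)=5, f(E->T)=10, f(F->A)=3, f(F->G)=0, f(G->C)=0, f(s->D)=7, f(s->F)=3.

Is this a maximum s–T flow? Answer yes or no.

Residual reachable from s: {B, D, s}; T is not reachable.
Saturated cut: s->F, D->A, B->E with total capacity 10 = current flow value. Flow is maximum.

Yes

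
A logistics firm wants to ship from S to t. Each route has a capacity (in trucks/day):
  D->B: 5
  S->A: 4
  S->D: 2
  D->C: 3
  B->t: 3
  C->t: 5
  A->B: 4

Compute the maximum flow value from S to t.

5

Augment S->D->C->t: bottleneck 2. Total 2.
Augment S->A->B->t: bottleneck 3. Total 5.
No augmenting path remains in the residual graph.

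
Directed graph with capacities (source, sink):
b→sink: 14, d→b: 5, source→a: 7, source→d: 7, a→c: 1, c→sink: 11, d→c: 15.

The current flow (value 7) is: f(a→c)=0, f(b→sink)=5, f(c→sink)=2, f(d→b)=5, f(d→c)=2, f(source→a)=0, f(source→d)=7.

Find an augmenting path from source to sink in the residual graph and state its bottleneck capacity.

source→a→c→sink, bottleneck 1

Residual along source→a→c→sink: source→a: 7, a→c: 1, c→sink: 9.
Bottleneck = min = 1.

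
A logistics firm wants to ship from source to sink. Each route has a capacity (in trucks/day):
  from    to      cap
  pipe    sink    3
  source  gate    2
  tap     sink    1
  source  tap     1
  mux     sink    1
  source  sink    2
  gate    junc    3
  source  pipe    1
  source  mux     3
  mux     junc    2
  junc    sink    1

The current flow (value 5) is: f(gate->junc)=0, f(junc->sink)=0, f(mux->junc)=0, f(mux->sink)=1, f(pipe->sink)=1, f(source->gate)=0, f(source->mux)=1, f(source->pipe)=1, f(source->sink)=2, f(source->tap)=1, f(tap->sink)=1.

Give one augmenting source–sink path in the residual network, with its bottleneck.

source->gate->junc->sink, bottleneck 1

Residual along source->gate->junc->sink: source->gate: 2, gate->junc: 3, junc->sink: 1.
Bottleneck = min = 1.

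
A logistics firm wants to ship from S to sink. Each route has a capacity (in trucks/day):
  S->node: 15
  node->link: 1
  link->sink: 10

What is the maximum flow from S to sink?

Augment S->node->link->sink: bottleneck 1. Total 1.
No augmenting path remains in the residual graph.

1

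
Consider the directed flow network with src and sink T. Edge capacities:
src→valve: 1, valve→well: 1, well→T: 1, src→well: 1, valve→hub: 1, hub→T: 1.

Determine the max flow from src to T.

2

Augment src→well→T: bottleneck 1. Total 1.
Augment src→valve→hub→T: bottleneck 1. Total 2.
No augmenting path remains in the residual graph.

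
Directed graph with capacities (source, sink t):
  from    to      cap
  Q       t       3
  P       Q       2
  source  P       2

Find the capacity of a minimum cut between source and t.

Max flow = 2 (via 1 augmenting path).
In the residual at optimum, the set reachable from source is {source}.
Cut edges: source→P (cap 2). Sum = 2.

2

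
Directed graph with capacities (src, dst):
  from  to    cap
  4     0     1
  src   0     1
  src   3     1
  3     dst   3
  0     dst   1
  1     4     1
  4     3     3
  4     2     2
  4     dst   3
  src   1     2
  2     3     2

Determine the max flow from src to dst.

Augment src->0->dst: bottleneck 1. Total 1.
Augment src->3->dst: bottleneck 1. Total 2.
Augment src->1->4->dst: bottleneck 1. Total 3.
No augmenting path remains in the residual graph.

3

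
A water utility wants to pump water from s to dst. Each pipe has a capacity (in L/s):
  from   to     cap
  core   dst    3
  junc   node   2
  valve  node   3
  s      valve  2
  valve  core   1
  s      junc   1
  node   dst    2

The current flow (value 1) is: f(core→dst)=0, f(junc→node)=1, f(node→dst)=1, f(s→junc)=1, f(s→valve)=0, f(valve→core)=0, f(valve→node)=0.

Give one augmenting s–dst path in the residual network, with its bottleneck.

Residual along s→valve→node→dst: s→valve: 2, valve→node: 3, node→dst: 1.
Bottleneck = min = 1.

s→valve→node→dst, bottleneck 1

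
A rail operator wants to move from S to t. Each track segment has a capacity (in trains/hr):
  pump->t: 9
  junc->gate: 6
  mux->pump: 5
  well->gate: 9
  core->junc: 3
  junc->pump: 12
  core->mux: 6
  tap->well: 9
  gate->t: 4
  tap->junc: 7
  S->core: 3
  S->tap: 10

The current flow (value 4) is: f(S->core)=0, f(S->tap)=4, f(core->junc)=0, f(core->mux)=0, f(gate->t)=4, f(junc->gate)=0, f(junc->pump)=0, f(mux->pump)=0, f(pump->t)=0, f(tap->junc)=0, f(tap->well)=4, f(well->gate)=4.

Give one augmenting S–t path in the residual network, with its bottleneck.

S->tap->junc->pump->t, bottleneck 6

Residual along S->tap->junc->pump->t: S->tap: 6, tap->junc: 7, junc->pump: 12, pump->t: 9.
Bottleneck = min = 6.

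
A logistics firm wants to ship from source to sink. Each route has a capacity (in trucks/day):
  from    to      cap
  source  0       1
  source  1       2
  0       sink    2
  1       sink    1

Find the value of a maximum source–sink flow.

Augment source->0->sink: bottleneck 1. Total 1.
Augment source->1->sink: bottleneck 1. Total 2.
No augmenting path remains in the residual graph.

2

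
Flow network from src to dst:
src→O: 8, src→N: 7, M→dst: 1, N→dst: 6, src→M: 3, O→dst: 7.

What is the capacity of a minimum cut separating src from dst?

Max flow = 14 (via 3 augmenting paths).
In the residual at optimum, the set reachable from src is {M, N, O, src}.
Cut edges: M→dst (cap 1), O→dst (cap 7), N→dst (cap 6). Sum = 14.

14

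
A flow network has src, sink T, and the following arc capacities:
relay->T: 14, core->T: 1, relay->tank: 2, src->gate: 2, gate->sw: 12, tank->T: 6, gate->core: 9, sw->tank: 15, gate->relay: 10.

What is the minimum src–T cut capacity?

Max flow = 2 (via 1 augmenting path).
In the residual at optimum, the set reachable from src is {src}.
Cut edges: src->gate (cap 2). Sum = 2.

2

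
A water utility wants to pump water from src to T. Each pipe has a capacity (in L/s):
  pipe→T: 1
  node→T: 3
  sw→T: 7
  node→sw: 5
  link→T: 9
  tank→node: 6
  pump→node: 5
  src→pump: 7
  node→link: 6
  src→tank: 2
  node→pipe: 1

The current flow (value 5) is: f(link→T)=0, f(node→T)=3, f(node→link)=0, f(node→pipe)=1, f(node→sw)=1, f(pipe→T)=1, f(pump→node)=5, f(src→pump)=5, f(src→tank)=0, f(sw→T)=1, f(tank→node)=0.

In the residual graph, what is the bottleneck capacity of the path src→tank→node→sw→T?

Residual capacities along the path: src→tank: 2, tank→node: 6, node→sw: 4, sw→T: 6.
Minimum is 2.

2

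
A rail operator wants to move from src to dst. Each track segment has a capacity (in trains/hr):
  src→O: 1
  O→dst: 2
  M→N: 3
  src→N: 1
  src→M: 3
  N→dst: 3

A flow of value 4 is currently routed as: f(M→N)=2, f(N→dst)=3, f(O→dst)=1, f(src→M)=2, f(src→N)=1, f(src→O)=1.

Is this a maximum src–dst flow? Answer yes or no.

Yes

Residual reachable from src: {M, N, src}; dst is not reachable.
Saturated cut: src→O, N→dst with total capacity 4 = current flow value. Flow is maximum.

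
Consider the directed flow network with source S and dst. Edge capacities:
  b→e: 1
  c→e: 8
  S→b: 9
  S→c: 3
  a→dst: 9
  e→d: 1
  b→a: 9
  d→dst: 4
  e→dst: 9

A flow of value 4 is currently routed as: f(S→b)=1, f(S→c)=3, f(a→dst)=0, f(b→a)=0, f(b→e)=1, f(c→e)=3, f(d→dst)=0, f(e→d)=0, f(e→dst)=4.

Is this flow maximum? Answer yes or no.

Residual path S→b→a→dst has bottleneck 8 > 0.
Pushing 8 along it raises the flow to 12, so the given flow is not maximum.

No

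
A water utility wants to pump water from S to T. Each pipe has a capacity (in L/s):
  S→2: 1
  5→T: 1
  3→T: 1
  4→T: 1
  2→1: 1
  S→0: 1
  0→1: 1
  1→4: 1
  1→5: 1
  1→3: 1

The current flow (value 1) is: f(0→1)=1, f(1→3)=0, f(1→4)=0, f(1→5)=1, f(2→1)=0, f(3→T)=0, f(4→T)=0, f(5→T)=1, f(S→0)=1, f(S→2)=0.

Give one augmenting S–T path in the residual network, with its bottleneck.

S→2→1→3→T, bottleneck 1

Residual along S→2→1→3→T: S→2: 1, 2→1: 1, 1→3: 1, 3→T: 1.
Bottleneck = min = 1.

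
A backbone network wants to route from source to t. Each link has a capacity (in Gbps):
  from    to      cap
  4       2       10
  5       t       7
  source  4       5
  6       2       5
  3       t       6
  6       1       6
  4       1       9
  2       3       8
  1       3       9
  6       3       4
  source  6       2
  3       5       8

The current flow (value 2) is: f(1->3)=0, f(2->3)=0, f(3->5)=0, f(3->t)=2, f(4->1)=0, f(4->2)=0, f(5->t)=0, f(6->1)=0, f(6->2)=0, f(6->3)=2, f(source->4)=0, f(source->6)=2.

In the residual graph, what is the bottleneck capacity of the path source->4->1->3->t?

Residual capacities along the path: source->4: 5, 4->1: 9, 1->3: 9, 3->t: 4.
Minimum is 4.

4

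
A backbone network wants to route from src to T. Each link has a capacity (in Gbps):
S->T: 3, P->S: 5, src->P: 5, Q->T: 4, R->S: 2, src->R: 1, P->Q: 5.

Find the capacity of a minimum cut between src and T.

6

Max flow = 6 (via 3 augmenting paths).
In the residual at optimum, the set reachable from src is {src}.
Cut edges: src->R (cap 1), src->P (cap 5). Sum = 6.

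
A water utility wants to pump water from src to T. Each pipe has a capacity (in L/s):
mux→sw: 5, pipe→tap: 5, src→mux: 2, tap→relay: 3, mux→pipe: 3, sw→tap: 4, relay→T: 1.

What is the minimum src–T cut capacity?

Max flow = 1 (via 1 augmenting path).
In the residual at optimum, the set reachable from src is {mux, pipe, relay, src, sw, tap}.
Cut edges: relay→T (cap 1). Sum = 1.

1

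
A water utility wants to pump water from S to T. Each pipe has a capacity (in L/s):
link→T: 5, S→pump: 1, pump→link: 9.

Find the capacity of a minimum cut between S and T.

1

Max flow = 1 (via 1 augmenting path).
In the residual at optimum, the set reachable from S is {S}.
Cut edges: S→pump (cap 1). Sum = 1.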